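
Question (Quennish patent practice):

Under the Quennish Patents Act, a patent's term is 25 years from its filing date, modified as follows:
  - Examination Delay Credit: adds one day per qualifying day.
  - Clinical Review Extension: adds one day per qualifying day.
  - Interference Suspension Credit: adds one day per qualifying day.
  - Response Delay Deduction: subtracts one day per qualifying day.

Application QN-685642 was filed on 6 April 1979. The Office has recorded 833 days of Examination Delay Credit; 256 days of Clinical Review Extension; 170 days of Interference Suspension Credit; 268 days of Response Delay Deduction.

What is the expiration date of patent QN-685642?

Base term: filing date + 25 years → 6 April 2004.
Examination Delay Credit: +833 days → 18 July 2006.
Clinical Review Extension: +256 days → 31 March 2007.
Interference Suspension Credit: +170 days → 17 September 2007.
Response Delay Deduction: −268 days → 23 December 2006.

December 23, 2006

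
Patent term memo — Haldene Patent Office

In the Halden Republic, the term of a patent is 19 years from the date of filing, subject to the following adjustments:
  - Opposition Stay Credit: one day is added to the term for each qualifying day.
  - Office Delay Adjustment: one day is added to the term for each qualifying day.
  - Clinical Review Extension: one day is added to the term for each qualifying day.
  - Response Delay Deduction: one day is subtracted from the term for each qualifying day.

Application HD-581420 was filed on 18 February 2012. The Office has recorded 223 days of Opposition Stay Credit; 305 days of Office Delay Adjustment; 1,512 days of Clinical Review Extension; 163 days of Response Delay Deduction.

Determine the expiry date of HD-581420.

April 9, 2036

Base term: filing date + 19 years → 18 February 2031.
Opposition Stay Credit: +223 days → 29 September 2031.
Office Delay Adjustment: +305 days → 30 July 2032.
Clinical Review Extension: +1512 days → 19 September 2036.
Response Delay Deduction: −163 days → 9 April 2036.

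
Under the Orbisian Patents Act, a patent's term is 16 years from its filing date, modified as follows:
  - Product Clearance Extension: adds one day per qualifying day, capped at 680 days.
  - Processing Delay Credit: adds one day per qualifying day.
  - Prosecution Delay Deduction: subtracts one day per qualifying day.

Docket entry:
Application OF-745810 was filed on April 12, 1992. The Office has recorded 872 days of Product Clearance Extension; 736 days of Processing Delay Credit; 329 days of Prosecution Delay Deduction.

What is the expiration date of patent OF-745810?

Base term: filing date + 16 years → 12 April 2008.
Product Clearance Extension: 872 days claimed exceeds the 680-day cap, so +680 days → 21 February 2010.
Processing Delay Credit: +736 days → 27 February 2012.
Prosecution Delay Deduction: −329 days → 4 April 2011.

April 4, 2011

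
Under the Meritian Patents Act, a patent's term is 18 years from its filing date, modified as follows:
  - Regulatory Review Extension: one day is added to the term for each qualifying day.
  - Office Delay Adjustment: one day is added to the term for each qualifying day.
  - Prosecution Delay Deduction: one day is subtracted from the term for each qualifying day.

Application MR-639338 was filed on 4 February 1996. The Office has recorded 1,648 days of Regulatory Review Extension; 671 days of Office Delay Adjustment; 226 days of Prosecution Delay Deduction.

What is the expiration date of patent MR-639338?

October 29, 2019

Base term: filing date + 18 years → 4 February 2014.
Regulatory Review Extension: +1648 days → 10 August 2018.
Office Delay Adjustment: +671 days → 11 June 2020.
Prosecution Delay Deduction: −226 days → 29 October 2019.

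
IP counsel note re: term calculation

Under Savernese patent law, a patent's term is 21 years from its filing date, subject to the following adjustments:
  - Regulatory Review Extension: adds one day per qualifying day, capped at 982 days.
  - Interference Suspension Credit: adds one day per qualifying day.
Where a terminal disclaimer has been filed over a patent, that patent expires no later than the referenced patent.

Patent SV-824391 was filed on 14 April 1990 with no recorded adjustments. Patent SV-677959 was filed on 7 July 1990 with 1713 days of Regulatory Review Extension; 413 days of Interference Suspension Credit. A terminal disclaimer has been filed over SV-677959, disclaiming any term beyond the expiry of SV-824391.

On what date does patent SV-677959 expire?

Natural term of SV-677959:
  Base: filing + 21 years → 7 July 2011.
  Regulatory Review Extension: 1713 days claimed exceeds the 982-day cap, so +982 days → 15 March 2014.
  Interference Suspension Credit: +413 days → 2 May 2015.
Expiry of referenced patent SV-824391:
  Base: filing + 21 years → 14 April 2011.
Terminal disclaimer: SV-677959 expires on the earlier of 2 May 2015 and 14 April 2011.

April 14, 2011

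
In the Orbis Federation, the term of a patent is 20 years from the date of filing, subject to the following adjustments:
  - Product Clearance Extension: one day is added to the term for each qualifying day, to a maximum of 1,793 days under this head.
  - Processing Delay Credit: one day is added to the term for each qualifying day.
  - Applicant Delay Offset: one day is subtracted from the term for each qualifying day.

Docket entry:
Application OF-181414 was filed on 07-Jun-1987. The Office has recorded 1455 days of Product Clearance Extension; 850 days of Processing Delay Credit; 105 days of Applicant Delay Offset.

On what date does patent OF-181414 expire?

Base term: filing date + 20 years → 7 June 2007.
Product Clearance Extension: 1455 days (within the 1793-day cap) → +1455 days → 1 June 2011.
Processing Delay Credit: +850 days → 28 September 2013.
Applicant Delay Offset: −105 days → 15 June 2013.

2013-06-15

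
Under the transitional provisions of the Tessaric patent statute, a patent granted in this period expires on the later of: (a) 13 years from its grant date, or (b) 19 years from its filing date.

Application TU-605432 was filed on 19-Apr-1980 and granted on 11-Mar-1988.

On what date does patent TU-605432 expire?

March 11, 2001

(a) grant + 13 years → 11 March 2001.
(b) filing + 19 years → 19 April 1999.
Later of the two: 11 March 2001.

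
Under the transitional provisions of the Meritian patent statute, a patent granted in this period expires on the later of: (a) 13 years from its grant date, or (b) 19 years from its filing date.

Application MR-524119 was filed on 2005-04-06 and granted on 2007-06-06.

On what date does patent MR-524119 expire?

(a) grant + 13 years → 6 June 2020.
(b) filing + 19 years → 6 April 2024.
Later of the two: 6 April 2024.

2024-04-06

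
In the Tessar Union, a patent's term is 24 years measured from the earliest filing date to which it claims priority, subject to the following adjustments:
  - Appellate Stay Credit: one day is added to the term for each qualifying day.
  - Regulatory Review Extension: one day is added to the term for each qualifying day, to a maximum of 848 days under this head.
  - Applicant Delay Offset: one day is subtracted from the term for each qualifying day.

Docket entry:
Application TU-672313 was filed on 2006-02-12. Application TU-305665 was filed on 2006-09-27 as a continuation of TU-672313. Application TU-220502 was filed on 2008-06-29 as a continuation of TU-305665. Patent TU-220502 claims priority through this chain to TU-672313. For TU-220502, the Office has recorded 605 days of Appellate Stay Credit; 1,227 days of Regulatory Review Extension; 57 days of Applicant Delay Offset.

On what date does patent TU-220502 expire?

December 9, 2033

Earliest priority filing: 12 February 2006.
Base term: 12 February 2006 + 24 years → 12 February 2030.
Appellate Stay Credit: +605 days → 10 October 2031.
Regulatory Review Extension: 1227 days claimed exceeds the 848-day cap, so +848 days → 4 February 2034.
Applicant Delay Offset: −57 days → 9 December 2033.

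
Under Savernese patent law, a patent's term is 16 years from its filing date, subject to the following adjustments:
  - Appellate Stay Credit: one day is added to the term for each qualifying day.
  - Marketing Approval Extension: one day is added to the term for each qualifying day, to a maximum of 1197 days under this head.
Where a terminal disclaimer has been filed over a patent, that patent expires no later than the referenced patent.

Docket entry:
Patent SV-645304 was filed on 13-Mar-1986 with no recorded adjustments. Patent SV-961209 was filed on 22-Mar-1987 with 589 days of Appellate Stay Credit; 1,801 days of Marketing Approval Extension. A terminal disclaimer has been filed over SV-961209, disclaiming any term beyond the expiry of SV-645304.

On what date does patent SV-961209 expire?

March 13, 2002

Natural term of SV-961209:
  Base: filing + 16 years → 22 March 2003.
  Appellate Stay Credit: +589 days → 31 October 2004.
  Marketing Approval Extension: 1801 days claimed exceeds the 1197-day cap, so +1197 days → 10 February 2008.
Expiry of referenced patent SV-645304:
  Base: filing + 16 years → 13 March 2002.
Terminal disclaimer: SV-961209 expires on the earlier of 10 February 2008 and 13 March 2002.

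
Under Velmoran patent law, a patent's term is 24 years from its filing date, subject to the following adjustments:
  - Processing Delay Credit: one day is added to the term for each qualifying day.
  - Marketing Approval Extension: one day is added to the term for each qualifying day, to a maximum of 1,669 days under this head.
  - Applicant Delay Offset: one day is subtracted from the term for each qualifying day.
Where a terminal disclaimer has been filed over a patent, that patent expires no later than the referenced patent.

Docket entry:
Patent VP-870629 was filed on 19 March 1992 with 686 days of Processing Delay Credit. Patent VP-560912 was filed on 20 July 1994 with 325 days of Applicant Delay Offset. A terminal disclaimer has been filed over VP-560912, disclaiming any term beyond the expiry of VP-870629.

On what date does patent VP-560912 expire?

Natural term of VP-560912:
  Base: filing + 24 years → 20 July 2018.
  Applicant Delay Offset: −325 days → 29 August 2017.
Expiry of referenced patent VP-870629:
  Base: filing + 24 years → 19 March 2016.
  Processing Delay Credit: +686 days → 3 February 2018.
Terminal disclaimer: VP-560912 expires on the earlier of 29 August 2017 and 3 February 2018.

2017-08-29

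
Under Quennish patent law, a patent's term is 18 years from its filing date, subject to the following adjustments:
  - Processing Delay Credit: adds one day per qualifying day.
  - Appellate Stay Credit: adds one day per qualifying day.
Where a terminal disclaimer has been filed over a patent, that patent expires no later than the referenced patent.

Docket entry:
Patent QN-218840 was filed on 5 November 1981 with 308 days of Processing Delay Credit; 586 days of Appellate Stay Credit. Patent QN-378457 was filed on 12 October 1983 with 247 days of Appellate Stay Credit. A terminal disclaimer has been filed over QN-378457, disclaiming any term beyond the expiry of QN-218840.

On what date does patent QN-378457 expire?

Natural term of QN-378457:
  Base: filing + 18 years → 12 October 2001.
  Appellate Stay Credit: +247 days → 16 June 2002.
Expiry of referenced patent QN-218840:
  Base: filing + 18 years → 5 November 1999.
  Processing Delay Credit: +308 days → 8 September 2000.
  Appellate Stay Credit: +586 days → 17 April 2002.
Terminal disclaimer: QN-378457 expires on the earlier of 16 June 2002 and 17 April 2002.

2002-04-17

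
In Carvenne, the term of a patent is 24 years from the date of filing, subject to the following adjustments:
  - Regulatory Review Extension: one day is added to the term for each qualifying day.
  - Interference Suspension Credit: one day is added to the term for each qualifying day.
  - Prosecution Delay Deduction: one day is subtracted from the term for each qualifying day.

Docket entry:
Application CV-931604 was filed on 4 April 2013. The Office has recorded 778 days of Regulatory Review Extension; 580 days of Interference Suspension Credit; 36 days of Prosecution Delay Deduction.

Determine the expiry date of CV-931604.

2040-11-16

Base term: filing date + 24 years → 4 April 2037.
Regulatory Review Extension: +778 days → 22 May 2039.
Interference Suspension Credit: +580 days → 22 December 2040.
Prosecution Delay Deduction: −36 days → 16 November 2040.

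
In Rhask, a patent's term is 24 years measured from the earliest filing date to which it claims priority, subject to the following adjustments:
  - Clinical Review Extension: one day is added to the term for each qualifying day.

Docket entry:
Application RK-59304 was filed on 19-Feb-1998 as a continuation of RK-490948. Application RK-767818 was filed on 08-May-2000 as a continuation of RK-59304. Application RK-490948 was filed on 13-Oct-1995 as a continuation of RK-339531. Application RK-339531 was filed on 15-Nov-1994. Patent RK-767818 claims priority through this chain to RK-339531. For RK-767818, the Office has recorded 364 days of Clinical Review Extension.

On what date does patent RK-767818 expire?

Earliest priority filing: 15 November 1994.
Base term: 15 November 1994 + 24 years → 15 November 2018.
Clinical Review Extension: +364 days → 14 November 2019.

November 14, 2019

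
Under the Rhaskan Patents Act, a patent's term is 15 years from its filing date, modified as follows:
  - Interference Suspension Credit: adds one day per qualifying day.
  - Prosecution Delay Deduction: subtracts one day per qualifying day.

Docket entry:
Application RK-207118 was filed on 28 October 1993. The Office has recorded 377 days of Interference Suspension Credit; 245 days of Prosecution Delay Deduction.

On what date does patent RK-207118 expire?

Base term: filing date + 15 years → 28 October 2008.
Interference Suspension Credit: +377 days → 9 November 2009.
Prosecution Delay Deduction: −245 days → 9 March 2009.

2009-03-09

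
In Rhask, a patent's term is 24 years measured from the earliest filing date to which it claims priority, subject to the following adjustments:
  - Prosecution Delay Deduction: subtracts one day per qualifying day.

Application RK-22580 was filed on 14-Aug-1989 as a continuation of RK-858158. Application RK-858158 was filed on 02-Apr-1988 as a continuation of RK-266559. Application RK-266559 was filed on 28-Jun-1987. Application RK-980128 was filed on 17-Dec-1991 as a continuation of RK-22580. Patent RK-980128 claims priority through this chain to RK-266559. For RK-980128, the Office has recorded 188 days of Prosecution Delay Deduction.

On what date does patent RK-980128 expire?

Earliest priority filing: 28 June 1987.
Base term: 28 June 1987 + 24 years → 28 June 2011.
Prosecution Delay Deduction: −188 days → 22 December 2010.

December 22, 2010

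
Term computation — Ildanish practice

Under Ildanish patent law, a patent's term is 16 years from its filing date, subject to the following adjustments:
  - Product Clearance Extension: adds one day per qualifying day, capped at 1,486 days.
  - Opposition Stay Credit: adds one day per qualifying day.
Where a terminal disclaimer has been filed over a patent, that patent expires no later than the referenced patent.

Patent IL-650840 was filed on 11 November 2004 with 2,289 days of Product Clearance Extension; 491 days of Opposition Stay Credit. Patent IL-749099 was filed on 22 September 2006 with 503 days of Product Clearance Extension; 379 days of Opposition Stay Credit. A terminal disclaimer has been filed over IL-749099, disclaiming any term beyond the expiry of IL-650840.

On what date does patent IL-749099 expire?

February 20, 2025

Natural term of IL-749099:
  Base: filing + 16 years → 22 September 2022.
  Product Clearance Extension: 503 days (within the 1486-day cap) → +503 days → 7 February 2024.
  Opposition Stay Credit: +379 days → 20 February 2025.
Expiry of referenced patent IL-650840:
  Base: filing + 16 years → 11 November 2020.
  Product Clearance Extension: 2289 days claimed exceeds the 1486-day cap, so +1486 days → 6 December 2024.
  Opposition Stay Credit: +491 days → 11 April 2026.
Terminal disclaimer: IL-749099 expires on the earlier of 20 February 2025 and 11 April 2026.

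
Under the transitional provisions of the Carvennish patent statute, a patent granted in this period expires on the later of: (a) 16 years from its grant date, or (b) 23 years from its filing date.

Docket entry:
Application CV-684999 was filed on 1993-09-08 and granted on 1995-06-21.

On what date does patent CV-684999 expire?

(a) grant + 16 years → 21 June 2011.
(b) filing + 23 years → 8 September 2016.
Later of the two: 8 September 2016.

September 8, 2016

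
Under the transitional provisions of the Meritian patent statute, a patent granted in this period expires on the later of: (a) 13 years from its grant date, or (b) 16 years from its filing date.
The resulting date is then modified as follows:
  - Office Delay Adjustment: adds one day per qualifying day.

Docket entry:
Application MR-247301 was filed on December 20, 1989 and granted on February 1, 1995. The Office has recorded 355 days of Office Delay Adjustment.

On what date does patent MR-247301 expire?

(a) grant + 13 years → 1 February 2008.
(b) filing + 16 years → 20 December 2005.
Later of the two: 1 February 2008.
Office Delay Adjustment: +355 days → 21 January 2009.

2009-01-21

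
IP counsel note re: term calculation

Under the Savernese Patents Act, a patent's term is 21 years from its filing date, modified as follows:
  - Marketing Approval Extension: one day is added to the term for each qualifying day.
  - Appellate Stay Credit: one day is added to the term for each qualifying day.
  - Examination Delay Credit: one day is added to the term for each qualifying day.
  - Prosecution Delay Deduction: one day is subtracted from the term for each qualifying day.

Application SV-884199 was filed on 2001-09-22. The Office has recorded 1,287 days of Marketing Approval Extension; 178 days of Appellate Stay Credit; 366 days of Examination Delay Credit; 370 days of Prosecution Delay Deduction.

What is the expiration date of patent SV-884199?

Base term: filing date + 21 years → 22 September 2022.
Marketing Approval Extension: +1287 days → 1 April 2026.
Appellate Stay Credit: +178 days → 26 September 2026.
Examination Delay Credit: +366 days → 27 September 2027.
Prosecution Delay Deduction: −370 days → 22 September 2026.

September 22, 2026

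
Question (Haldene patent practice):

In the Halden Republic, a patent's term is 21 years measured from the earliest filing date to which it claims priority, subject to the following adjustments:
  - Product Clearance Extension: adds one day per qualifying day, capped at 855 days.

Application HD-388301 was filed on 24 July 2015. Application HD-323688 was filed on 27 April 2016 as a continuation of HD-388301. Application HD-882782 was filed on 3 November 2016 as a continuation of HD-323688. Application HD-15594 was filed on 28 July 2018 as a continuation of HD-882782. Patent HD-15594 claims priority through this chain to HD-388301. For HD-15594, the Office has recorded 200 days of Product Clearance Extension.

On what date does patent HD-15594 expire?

February 9, 2037

Earliest priority filing: 24 July 2015.
Base term: 24 July 2015 + 21 years → 24 July 2036.
Product Clearance Extension: 200 days (within the 855-day cap) → +200 days → 9 February 2037.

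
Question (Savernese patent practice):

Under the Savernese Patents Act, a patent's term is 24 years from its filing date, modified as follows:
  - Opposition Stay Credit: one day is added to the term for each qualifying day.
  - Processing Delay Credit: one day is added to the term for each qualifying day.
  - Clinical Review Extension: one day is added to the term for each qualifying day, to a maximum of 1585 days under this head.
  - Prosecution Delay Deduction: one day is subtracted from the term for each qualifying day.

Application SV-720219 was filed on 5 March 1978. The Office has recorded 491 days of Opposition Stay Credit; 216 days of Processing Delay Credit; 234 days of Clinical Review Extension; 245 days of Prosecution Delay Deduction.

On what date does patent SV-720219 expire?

Base term: filing date + 24 years → 5 March 2002.
Opposition Stay Credit: +491 days → 9 July 2003.
Processing Delay Credit: +216 days → 10 February 2004.
Clinical Review Extension: 234 days (within the 1585-day cap) → +234 days → 1 October 2004.
Prosecution Delay Deduction: −245 days → 30 January 2004.

2004-01-30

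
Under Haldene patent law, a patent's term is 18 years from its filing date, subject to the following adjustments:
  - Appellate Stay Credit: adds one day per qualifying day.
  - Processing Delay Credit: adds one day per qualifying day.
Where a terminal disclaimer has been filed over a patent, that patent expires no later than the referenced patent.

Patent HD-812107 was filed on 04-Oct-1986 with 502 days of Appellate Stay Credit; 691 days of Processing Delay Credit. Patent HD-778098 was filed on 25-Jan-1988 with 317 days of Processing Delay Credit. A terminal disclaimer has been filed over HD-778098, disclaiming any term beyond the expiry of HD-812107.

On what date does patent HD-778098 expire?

Natural term of HD-778098:
  Base: filing + 18 years → 25 January 2006.
  Processing Delay Credit: +317 days → 8 December 2006.
Expiry of referenced patent HD-812107:
  Base: filing + 18 years → 4 October 2004.
  Appellate Stay Credit: +502 days → 18 February 2006.
  Processing Delay Credit: +691 days → 10 January 2008.
Terminal disclaimer: HD-778098 expires on the earlier of 8 December 2006 and 10 January 2008.

2006-12-08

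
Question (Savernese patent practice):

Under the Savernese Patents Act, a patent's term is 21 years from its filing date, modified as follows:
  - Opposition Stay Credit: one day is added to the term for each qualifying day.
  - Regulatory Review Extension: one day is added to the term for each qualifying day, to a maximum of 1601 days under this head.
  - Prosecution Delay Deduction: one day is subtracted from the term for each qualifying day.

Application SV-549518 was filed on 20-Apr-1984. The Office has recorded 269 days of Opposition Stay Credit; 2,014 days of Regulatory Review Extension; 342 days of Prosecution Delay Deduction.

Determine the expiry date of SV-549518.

Base term: filing date + 21 years → 20 April 2005.
Opposition Stay Credit: +269 days → 14 January 2006.
Regulatory Review Extension: 2014 days claimed exceeds the 1601-day cap, so +1601 days → 3 June 2010.
Prosecution Delay Deduction: −342 days → 26 June 2009.

2009-06-26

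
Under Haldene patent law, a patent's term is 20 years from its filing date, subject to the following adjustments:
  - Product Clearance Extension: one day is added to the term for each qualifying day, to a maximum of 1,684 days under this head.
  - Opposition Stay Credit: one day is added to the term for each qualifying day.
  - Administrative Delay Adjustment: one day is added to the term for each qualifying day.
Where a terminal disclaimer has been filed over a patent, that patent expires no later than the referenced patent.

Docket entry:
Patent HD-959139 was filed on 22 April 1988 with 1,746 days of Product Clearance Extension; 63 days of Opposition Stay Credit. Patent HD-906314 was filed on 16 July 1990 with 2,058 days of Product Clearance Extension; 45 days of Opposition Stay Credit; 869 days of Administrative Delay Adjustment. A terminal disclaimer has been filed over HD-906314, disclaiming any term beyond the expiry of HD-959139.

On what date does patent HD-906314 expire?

Natural term of HD-906314:
  Base: filing + 20 years → 16 July 2010.
  Product Clearance Extension: 2058 days claimed exceeds the 1684-day cap, so +1684 days → 24 February 2015.
  Opposition Stay Credit: +45 days → 10 April 2015.
  Administrative Delay Adjustment: +869 days → 26 August 2017.
Expiry of referenced patent HD-959139:
  Base: filing + 20 years → 22 April 2008.
  Product Clearance Extension: 1746 days claimed exceeds the 1684-day cap, so +1684 days → 1 December 2012.
  Opposition Stay Credit: +63 days → 2 February 2013.
Terminal disclaimer: HD-906314 expires on the earlier of 26 August 2017 and 2 February 2013.

2013-02-02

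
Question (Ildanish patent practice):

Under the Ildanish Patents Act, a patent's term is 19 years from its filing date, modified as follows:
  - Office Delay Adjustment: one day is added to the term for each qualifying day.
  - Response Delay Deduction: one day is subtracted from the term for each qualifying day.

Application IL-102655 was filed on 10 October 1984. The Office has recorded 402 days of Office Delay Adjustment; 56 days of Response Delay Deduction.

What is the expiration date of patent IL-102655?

Base term: filing date + 19 years → 10 October 2003.
Office Delay Adjustment: +402 days → 15 November 2004.
Response Delay Deduction: −56 days → 20 September 2004.

September 20, 2004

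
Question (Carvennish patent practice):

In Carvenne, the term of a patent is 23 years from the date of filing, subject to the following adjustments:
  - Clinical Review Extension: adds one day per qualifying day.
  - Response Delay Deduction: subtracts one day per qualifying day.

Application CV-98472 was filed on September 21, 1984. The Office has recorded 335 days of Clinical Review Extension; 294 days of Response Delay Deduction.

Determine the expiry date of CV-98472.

November 1, 2007

Base term: filing date + 23 years → 21 September 2007.
Clinical Review Extension: +335 days → 21 August 2008.
Response Delay Deduction: −294 days → 1 November 2007.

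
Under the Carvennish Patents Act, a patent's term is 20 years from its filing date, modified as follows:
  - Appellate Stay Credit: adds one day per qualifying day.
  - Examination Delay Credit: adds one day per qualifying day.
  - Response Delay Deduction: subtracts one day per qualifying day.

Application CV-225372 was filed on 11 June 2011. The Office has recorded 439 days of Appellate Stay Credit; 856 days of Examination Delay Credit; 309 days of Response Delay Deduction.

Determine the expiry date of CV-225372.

Base term: filing date + 20 years → 11 June 2031.
Appellate Stay Credit: +439 days → 23 August 2032.
Examination Delay Credit: +856 days → 27 December 2034.
Response Delay Deduction: −309 days → 21 February 2034.

February 21, 2034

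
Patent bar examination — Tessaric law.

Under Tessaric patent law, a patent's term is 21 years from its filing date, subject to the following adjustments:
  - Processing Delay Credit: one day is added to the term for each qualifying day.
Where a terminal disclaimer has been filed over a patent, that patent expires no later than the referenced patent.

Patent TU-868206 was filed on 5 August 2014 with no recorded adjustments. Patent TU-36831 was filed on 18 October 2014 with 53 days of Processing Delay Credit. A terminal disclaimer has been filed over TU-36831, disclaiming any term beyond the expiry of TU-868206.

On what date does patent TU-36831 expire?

August 5, 2035

Natural term of TU-36831:
  Base: filing + 21 years → 18 October 2035.
  Processing Delay Credit: +53 days → 10 December 2035.
Expiry of referenced patent TU-868206:
  Base: filing + 21 years → 5 August 2035.
Terminal disclaimer: TU-36831 expires on the earlier of 10 December 2035 and 5 August 2035.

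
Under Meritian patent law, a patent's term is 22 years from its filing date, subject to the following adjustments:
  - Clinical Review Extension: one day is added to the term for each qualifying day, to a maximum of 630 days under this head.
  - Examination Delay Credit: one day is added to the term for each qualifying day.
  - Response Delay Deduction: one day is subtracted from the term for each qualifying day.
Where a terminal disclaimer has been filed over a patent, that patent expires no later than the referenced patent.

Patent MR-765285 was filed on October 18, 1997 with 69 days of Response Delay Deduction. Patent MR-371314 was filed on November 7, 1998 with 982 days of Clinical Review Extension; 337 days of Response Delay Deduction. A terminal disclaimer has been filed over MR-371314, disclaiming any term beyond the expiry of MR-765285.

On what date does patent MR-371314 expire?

August 10, 2019

Natural term of MR-371314:
  Base: filing + 22 years → 7 November 2020.
  Clinical Review Extension: 982 days claimed exceeds the 630-day cap, so +630 days → 30 July 2022.
  Response Delay Deduction: −337 days → 27 August 2021.
Expiry of referenced patent MR-765285:
  Base: filing + 22 years → 18 October 2019.
  Response Delay Deduction: −69 days → 10 August 2019.
Terminal disclaimer: MR-371314 expires on the earlier of 27 August 2021 and 10 August 2019.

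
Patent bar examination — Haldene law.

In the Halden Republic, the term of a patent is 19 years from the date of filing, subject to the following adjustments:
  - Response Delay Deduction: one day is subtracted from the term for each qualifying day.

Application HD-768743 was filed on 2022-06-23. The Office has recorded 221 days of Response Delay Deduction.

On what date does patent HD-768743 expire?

November 14, 2040

Base term: filing date + 19 years → 23 June 2041.
Response Delay Deduction: −221 days → 14 November 2040.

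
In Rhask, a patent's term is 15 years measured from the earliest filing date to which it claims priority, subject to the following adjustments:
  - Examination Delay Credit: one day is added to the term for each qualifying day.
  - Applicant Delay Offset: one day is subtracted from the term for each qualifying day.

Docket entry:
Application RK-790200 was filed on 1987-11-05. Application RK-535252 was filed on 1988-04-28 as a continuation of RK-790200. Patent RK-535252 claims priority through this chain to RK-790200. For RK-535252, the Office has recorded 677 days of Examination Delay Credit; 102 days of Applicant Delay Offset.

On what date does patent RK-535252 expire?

June 2, 2004

Earliest priority filing: 5 November 1987.
Base term: 5 November 1987 + 15 years → 5 November 2002.
Examination Delay Credit: +677 days → 12 September 2004.
Applicant Delay Offset: −102 days → 2 June 2004.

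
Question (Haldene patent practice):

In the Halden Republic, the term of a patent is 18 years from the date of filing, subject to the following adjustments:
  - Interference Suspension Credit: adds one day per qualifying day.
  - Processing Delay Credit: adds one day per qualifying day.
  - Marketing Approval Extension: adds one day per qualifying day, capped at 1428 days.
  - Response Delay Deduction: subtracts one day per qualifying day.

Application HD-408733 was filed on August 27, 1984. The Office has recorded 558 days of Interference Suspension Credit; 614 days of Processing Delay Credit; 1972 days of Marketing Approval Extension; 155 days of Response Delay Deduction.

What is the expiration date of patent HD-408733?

2009-05-07

Base term: filing date + 18 years → 27 August 2002.
Interference Suspension Credit: +558 days → 7 March 2004.
Processing Delay Credit: +614 days → 11 November 2005.
Marketing Approval Extension: 1972 days claimed exceeds the 1428-day cap, so +1428 days → 9 October 2009.
Response Delay Deduction: −155 days → 7 May 2009.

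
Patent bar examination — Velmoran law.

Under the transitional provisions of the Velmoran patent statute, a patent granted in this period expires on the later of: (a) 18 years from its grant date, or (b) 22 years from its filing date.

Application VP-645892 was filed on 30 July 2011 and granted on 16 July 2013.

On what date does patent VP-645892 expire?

July 30, 2033

(a) grant + 18 years → 16 July 2031.
(b) filing + 22 years → 30 July 2033.
Later of the two: 30 July 2033.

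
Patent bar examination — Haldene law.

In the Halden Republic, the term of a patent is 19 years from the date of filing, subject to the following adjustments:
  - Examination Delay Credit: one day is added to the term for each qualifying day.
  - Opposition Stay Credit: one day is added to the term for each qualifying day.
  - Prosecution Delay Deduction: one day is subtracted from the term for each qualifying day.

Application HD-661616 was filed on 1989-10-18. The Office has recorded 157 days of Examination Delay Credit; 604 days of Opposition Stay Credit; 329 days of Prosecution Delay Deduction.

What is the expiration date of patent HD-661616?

2009-12-24

Base term: filing date + 19 years → 18 October 2008.
Examination Delay Credit: +157 days → 24 March 2009.
Opposition Stay Credit: +604 days → 18 November 2010.
Prosecution Delay Deduction: −329 days → 24 December 2009.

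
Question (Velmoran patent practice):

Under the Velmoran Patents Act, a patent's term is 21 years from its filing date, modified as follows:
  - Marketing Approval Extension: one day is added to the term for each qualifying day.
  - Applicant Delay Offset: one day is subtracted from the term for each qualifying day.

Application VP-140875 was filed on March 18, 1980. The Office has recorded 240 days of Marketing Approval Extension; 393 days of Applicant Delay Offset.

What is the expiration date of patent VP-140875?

Base term: filing date + 21 years → 18 March 2001.
Marketing Approval Extension: +240 days → 13 November 2001.
Applicant Delay Offset: −393 days → 16 October 2000.

October 16, 2000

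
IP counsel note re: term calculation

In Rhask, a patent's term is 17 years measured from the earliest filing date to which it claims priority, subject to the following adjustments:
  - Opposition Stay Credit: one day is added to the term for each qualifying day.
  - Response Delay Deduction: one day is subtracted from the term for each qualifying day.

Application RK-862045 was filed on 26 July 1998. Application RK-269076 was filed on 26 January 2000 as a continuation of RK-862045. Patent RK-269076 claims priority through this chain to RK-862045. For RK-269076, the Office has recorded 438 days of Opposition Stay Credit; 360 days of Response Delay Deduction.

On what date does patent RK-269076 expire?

Earliest priority filing: 26 July 1998.
Base term: 26 July 1998 + 17 years → 26 July 2015.
Opposition Stay Credit: +438 days → 6 October 2016.
Response Delay Deduction: −360 days → 12 October 2015.

October 12, 2015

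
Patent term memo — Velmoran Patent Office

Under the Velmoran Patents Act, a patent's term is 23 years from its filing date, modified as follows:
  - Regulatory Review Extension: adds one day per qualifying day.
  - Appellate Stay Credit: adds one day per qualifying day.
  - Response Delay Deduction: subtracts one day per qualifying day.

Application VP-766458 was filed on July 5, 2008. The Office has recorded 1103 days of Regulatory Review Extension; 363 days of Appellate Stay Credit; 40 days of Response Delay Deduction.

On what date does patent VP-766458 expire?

May 31, 2035

Base term: filing date + 23 years → 5 July 2031.
Regulatory Review Extension: +1103 days → 12 July 2034.
Appellate Stay Credit: +363 days → 10 July 2035.
Response Delay Deduction: −40 days → 31 May 2035.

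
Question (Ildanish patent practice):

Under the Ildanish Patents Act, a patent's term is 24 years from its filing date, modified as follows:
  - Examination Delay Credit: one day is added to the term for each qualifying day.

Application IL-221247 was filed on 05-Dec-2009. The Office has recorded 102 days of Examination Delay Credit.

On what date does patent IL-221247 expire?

Base term: filing date + 24 years → 5 December 2033.
Examination Delay Credit: +102 days → 17 March 2034.

2034-03-17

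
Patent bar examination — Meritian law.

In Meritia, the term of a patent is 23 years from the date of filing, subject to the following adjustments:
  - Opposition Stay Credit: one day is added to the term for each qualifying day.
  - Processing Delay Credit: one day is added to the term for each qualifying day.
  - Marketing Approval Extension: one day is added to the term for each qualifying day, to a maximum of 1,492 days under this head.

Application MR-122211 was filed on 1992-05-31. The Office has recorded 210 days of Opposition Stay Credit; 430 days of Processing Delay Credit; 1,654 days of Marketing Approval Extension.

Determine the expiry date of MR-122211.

Base term: filing date + 23 years → 31 May 2015.
Opposition Stay Credit: +210 days → 27 December 2015.
Processing Delay Credit: +430 days → 1 March 2017.
Marketing Approval Extension: 1654 days claimed exceeds the 1492-day cap, so +1492 days → 1 April 2021.

April 1, 2021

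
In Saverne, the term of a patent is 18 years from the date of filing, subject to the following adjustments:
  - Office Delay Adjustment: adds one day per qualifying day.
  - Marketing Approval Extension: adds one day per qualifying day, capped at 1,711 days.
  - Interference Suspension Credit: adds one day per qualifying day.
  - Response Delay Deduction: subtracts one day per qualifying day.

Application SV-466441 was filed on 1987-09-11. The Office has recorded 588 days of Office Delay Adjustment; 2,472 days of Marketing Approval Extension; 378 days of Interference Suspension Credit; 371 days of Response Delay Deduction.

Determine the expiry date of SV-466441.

2012-01-04

Base term: filing date + 18 years → 11 September 2005.
Office Delay Adjustment: +588 days → 22 April 2007.
Marketing Approval Extension: 2472 days claimed exceeds the 1711-day cap, so +1711 days → 28 December 2011.
Interference Suspension Credit: +378 days → 9 January 2013.
Response Delay Deduction: −371 days → 4 January 2012.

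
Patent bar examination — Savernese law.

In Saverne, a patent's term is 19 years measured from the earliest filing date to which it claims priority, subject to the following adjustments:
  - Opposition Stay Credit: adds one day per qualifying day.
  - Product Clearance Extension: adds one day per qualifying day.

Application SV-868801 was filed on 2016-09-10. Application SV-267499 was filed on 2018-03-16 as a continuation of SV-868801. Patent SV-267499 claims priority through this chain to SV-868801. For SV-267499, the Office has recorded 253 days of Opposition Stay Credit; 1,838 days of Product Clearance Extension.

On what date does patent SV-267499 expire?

Earliest priority filing: 10 September 2016.
Base term: 10 September 2016 + 19 years → 10 September 2035.
Opposition Stay Credit: +253 days → 20 May 2036.
Product Clearance Extension: +1838 days → 1 June 2041.

June 1, 2041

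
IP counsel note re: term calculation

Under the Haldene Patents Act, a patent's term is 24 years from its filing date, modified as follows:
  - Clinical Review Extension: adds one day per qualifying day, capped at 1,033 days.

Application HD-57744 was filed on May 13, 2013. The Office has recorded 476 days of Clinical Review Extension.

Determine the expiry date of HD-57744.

Base term: filing date + 24 years → 13 May 2037.
Clinical Review Extension: 476 days (within the 1033-day cap) → +476 days → 1 September 2038.

2038-09-01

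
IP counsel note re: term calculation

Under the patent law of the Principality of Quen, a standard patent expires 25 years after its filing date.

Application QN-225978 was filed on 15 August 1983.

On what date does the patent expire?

2008-08-15

Filing date + 25 years → 15 August 2008.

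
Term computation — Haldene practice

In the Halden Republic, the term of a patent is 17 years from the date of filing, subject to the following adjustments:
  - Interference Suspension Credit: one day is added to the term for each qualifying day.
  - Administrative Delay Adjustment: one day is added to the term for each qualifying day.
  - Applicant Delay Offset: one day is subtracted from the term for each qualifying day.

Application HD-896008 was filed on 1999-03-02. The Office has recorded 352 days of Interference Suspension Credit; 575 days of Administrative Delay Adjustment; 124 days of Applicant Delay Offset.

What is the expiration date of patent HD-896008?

Base term: filing date + 17 years → 2 March 2016.
Interference Suspension Credit: +352 days → 17 February 2017.
Administrative Delay Adjustment: +575 days → 15 September 2018.
Applicant Delay Offset: −124 days → 14 May 2018.

May 14, 2018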